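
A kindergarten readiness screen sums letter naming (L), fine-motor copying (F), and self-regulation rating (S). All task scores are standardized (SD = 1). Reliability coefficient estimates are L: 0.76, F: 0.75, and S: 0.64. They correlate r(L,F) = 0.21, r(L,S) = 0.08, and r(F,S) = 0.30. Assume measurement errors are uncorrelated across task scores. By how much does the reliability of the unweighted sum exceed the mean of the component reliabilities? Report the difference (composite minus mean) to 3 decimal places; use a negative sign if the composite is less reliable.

Var(sum) = 3 + 1.18 = 4.18; true-score variance = 2.15 + 1.18 = 3.33; composite reliability = 0.7967.
Mean component reliability = 0.7167.
Difference = 0.7967 − 0.7167 = 0.080.

0.080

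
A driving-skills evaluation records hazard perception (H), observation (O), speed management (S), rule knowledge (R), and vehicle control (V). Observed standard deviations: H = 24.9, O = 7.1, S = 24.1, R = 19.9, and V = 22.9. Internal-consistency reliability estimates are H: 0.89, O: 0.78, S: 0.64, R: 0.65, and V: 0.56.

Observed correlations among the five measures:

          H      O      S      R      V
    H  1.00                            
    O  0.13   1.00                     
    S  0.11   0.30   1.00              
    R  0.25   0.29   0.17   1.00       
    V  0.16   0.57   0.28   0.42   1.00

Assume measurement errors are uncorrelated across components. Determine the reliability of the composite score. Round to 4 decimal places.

0.8358

Var(H+O+S+R+V) = 24.9² + 7.1² + 24.1² + 19.9² + 22.9² + 2·[24.9·7.1·0.13 + 24.9·24.1·0.11 + 24.9·19.9·0.25 + 24.9·22.9·0.16 + 7.1·24.1·0.30 + 7.1·19.9·0.29 + 7.1·22.9·0.57 + 24.1·19.9·0.17 + 24.1·22.9·0.28 + 19.9·22.9·0.42] = 2171.65 + 1833.09 = 4004.74.
Because errors are independent across components, Cov(Tᵢ,Tⱼ) = Cov(Xᵢ,Xⱼ); the off-diagonal part of the true-score variance is the same as above.
True-score variance = [24.9²·0.89 + 7.1²·0.78 + 24.1²·0.64 + 19.9²·0.65 + 22.9²·0.56] + 1833.09 = 1513.92 + 1833.09 = 3347.01.
Reliability = 3347.01 / 4004.74 = 0.8358.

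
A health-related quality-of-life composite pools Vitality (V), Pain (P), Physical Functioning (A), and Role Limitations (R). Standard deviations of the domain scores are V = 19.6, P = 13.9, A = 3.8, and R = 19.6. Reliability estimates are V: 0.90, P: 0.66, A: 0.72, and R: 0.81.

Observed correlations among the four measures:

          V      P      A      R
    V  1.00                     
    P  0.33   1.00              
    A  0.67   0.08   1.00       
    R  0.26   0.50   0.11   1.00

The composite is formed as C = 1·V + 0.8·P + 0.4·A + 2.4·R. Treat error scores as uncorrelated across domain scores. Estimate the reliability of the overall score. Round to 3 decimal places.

Var(C) = 19.6² + 0.8²·13.9² + 0.4²·3.8² + 2.4²·19.6² + 2·[0.8·19.6·13.9·0.33 + 0.4·19.6·3.8·0.67 + 2.4·19.6·19.6·0.26 + 0.32·13.9·3.8·0.08 + 1.92·13.9·19.6·0.50 + 0.96·3.8·19.6·0.11] = 2722.89 + 1204.72 = 3927.61.
With uncorrelated errors the cross-covariances are all true-score covariance, so they carry over unchanged; only the diagonal terms shrink to ρᵢσᵢ².
True-score variance = [19.6²·0.90 + 0.8²·13.9²·0.66 + 0.4²·3.8²·0.72 + 2.4²·19.6²·0.81] + 1204.72 = 2221.36 + 1204.72 = 3426.08.
Reliability = 3426.08 / 3927.61 = 0.872.

0.872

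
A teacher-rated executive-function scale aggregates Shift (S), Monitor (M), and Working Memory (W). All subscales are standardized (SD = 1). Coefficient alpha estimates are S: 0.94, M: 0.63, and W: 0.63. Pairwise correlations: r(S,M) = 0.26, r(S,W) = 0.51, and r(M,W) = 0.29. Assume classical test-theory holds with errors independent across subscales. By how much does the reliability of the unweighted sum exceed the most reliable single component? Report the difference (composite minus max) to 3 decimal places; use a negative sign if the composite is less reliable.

Var(sum) = 3 + 2.12 = 5.12; true-score variance = 2.2 + 2.12 = 4.32; composite reliability = 0.8438.
Max component reliability = 0.9400.
Difference = 0.8438 − 0.9400 = -0.096.

-0.096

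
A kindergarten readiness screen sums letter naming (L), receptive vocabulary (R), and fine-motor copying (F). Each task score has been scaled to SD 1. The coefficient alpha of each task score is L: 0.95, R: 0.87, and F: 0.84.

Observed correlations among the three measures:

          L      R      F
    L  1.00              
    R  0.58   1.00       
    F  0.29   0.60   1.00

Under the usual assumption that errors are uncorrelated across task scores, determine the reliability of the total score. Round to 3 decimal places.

Var(L+R+F) = 3 + 2·[0.58 + 0.29 + 0.60] = 3 + 2.94 = 5.94.
Under uncorrelated errors the observed covariances equal the true-score covariances, so only the own-variance terms attenuate.
True-score variance = [0.95 + 0.87 + 0.84] + 2.94 = 2.66 + 2.94 = 5.6.
Reliability = 5.6 / 5.94 = 0.943.

0.943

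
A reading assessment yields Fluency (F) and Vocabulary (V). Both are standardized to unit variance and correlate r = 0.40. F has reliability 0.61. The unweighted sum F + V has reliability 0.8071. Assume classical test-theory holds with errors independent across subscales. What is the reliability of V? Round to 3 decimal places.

0.850

Var(F+V) = 2 + 2·0.40 = 2.800.
True-score variance = ρ_F + ρ_V + 2·0.40, so 0.8071 = (0.61 + ρ_V + 0.80) / 2.800.
ρ_V = 0.8071·2.800 − 0.61 − 0.80 = 0.850.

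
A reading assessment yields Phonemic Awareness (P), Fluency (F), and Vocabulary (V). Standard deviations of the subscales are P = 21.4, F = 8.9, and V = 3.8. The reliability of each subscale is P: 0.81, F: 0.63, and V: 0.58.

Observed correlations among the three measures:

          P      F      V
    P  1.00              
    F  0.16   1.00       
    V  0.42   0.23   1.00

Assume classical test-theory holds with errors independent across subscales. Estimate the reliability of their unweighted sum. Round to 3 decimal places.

Var(P+F+V) = 21.4² + 8.9² + 3.8² + 2·[21.4·8.9·0.16 + 21.4·3.8·0.42 + 8.9·3.8·0.23] = 551.61 + 144.813 = 696.423.
Under uncorrelated errors the observed covariances equal the true-score covariances, so only the own-variance terms attenuate.
True-score variance = [21.4²·0.81 + 8.9²·0.63 + 3.8²·0.58] + 144.813 = 429.225 + 144.813 = 574.038.
Reliability = 574.038 / 696.423 = 0.824.

0.824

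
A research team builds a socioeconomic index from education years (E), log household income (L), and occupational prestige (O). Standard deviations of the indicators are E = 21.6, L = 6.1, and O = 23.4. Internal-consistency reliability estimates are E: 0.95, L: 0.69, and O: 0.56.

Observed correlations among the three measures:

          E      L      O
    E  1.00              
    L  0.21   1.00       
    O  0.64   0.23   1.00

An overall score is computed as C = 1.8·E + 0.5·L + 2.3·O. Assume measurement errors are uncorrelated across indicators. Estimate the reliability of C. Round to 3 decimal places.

0.813

Var(C) = 1.8²·21.6² + 0.5²·6.1² + 2.3²·23.4² + 2·[0.9·21.6·6.1·0.21 + 4.14·21.6·23.4·0.64 + 1.15·6.1·23.4·0.23] = 4417.55 + 2803.74 = 7221.29.
Under uncorrelated errors the observed covariances equal the true-score covariances, so only the own-variance terms attenuate.
True-score variance = [1.8²·21.6²·0.95 + 0.5²·6.1²·0.69 + 2.3²·23.4²·0.56] + 2803.74 = 3064.58 + 2803.74 = 5868.32.
Reliability = 5868.32 / 7221.29 = 0.813.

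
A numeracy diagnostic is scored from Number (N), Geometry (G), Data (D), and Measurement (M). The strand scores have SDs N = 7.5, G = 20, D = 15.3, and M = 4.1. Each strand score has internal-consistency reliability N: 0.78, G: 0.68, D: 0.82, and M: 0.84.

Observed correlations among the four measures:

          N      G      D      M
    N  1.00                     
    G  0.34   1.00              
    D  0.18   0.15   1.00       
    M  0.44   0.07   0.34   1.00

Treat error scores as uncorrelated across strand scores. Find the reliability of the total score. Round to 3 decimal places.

0.819

Var(N+G+D+M) = 7.5² + 20² + 15.3² + 4.1² + 2·[7.5·20·0.34 + 7.5·15.3·0.18 + 7.5·4.1·0.44 + 20·15.3·0.15 + 20·4.1·0.07 + 15.3·4.1·0.34] = 707.15 + 316.306 = 1023.46.
Under uncorrelated errors the observed covariances equal the true-score covariances, so only the own-variance terms attenuate.
True-score variance = [7.5²·0.78 + 20²·0.68 + 15.3²·0.82 + 4.1²·0.84] + 316.306 = 521.949 + 316.306 = 838.256.
Reliability = 838.256 / 1023.46 = 0.819.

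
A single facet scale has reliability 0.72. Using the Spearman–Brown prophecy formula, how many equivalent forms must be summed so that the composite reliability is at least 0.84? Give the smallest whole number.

k ≥ ρ*(1−ρ₁)/(ρ₁(1−ρ*)) = 0.84·0.28 / (0.72·0.16) = 2.042.
Smallest integer k = 3.

3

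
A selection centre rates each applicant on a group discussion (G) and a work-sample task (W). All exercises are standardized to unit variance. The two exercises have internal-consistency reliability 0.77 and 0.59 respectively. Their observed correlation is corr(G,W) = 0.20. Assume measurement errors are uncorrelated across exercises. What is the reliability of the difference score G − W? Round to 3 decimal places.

0.600

Var(G−W) = 1 + 1 − 2·0.20 = 2 − 0.4 = 1.6.
Because errors are independent across components, Cov(Tᵢ,Tⱼ) = Cov(Xᵢ,Xⱼ); the off-diagonal part of the true-score variance is the same as above.
True-score variance = [0.77 + 0.59] − 0.4 = 1.36 − 0.4 = 0.96.
Reliability = 0.96 / 1.6 = 0.600.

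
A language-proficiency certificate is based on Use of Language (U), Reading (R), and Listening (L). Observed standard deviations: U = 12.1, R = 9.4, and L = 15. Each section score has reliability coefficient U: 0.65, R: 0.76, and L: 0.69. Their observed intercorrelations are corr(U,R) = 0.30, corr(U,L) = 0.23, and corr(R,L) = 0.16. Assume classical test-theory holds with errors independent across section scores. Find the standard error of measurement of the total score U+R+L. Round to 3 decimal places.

11.925

Var(total) = 459.77 + 196.854 = 656.624.
True-score variance = 317.57 + 196.854 = 514.424, so reliability = 0.7834.
Error variance = 656.624 − 514.424 = 142.2; SEM = √142.2 = 11.925.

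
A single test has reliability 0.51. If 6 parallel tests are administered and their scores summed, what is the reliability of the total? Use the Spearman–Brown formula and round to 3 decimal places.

ρ_k = kρ / (1 + (k−1)ρ) = 6·0.51 / (1 + 5·0.51) = 3.060 / 3.550 = 0.862.

0.862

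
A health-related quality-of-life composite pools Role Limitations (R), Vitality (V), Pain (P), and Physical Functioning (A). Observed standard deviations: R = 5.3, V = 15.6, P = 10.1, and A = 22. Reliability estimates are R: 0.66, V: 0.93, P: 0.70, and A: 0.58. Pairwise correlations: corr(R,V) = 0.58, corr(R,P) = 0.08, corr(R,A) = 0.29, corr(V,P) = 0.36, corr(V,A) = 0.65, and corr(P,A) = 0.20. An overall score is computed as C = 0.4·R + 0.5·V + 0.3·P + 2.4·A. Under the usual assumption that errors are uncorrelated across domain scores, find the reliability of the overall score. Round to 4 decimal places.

Var(C) = 0.4²·5.3² + 0.5²·15.6² + 0.3²·10.1² + 2.4²·22² + 2·[0.2·5.3·15.6·0.58 + 0.12·5.3·10.1·0.08 + 0.96·5.3·22·0.29 + 0.15·15.6·10.1·0.36 + 1.2·15.6·22·0.65 + 0.72·10.1·22·0.20] = 2862.36 + 701.534 = 3563.89.
Because errors are independent across components, Cov(Tᵢ,Tⱼ) = Cov(Xᵢ,Xⱼ); the off-diagonal part of the true-score variance is the same as above.
True-score variance = [0.4²·5.3²·0.66 + 0.5²·15.6²·0.93 + 0.3²·10.1²·0.70 + 2.4²·22²·0.58] + 701.534 = 1682.92 + 701.534 = 2384.46.
Reliability = 2384.46 / 3563.89 = 0.6691.

0.6691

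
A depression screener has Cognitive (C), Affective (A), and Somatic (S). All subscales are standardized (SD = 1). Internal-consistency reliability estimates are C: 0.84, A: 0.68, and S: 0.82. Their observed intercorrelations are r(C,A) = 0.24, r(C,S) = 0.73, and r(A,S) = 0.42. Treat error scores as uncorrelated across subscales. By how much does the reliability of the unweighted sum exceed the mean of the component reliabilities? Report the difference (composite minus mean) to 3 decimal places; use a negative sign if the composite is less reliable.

0.106

Var(sum) = 3 + 2.78 = 5.78; true-score variance = 2.34 + 2.78 = 5.12; composite reliability = 0.8858.
Mean component reliability = 0.7800.
Difference = 0.8858 − 0.7800 = 0.106.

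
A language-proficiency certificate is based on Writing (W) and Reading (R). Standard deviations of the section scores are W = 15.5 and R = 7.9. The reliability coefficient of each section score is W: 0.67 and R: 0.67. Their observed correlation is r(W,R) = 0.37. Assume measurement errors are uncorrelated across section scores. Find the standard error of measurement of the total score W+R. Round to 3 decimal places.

9.994

Var(total) = 302.66 + 90.613 = 393.273.
True-score variance = 202.782 + 90.613 = 293.395, so reliability = 0.7460.
Error variance = 393.273 − 293.395 = 99.8778; SEM = √99.8778 = 9.994.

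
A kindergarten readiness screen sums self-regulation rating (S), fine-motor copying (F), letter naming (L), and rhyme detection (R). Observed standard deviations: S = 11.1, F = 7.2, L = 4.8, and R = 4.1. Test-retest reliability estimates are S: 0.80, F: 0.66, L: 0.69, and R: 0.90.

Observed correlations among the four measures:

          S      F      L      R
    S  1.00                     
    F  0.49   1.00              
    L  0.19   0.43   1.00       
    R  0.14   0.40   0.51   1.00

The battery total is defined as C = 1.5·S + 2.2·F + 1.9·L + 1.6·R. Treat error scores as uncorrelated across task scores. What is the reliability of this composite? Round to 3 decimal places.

Var(C) = 1.5²·11.1² + 2.2²·7.2² + 1.9²·4.8² + 1.6²·4.1² + 2·[3.3·11.1·7.2·0.49 + 2.85·11.1·4.8·0.19 + 2.4·11.1·4.1·0.14 + 4.18·7.2·4.8·0.43 + 3.52·7.2·4.1·0.40 + 3.04·4.8·4.1·0.51] = 654.336 + 615.135 = 1269.47.
Under uncorrelated errors the observed covariances equal the true-score covariances, so only the own-variance terms attenuate.
True-score variance = [1.5²·11.1²·0.80 + 2.2²·7.2²·0.66 + 1.9²·4.8²·0.69 + 1.6²·4.1²·0.90] + 615.135 = 483.496 + 615.135 = 1098.63.
Reliability = 1098.63 / 1269.47 = 0.865.

0.865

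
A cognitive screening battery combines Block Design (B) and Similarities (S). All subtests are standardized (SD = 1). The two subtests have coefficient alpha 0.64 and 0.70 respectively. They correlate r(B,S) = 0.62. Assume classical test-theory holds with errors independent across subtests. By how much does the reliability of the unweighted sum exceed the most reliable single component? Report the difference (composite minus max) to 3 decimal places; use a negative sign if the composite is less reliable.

0.096

Var(sum) = 2 + 1.24 = 3.24; true-score variance = 1.34 + 1.24 = 2.58; composite reliability = 0.7963.
Max component reliability = 0.7000.
Difference = 0.7963 − 0.7000 = 0.096.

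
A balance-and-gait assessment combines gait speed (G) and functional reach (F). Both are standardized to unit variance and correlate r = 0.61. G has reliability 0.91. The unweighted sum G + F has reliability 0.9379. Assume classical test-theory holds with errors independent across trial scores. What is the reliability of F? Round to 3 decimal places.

0.890

Var(G+F) = 2 + 2·0.61 = 3.220.
True-score variance = ρ_G + ρ_F + 2·0.61, so 0.9379 = (0.91 + ρ_F + 1.22) / 3.220.
ρ_F = 0.9379·3.220 − 0.91 − 1.22 = 0.890.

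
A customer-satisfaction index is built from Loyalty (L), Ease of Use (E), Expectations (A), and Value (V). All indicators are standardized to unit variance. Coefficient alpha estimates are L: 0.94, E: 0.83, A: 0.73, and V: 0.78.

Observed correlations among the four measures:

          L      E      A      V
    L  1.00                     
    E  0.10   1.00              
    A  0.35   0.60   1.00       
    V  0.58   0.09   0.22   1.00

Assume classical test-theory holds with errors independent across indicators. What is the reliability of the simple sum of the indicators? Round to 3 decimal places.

Var(L+E+A+V) = 4 + 2·[0.10 + 0.35 + 0.58 + 0.60 + 0.09 + 0.22] = 4 + 3.88 = 7.88.
Under uncorrelated errors the observed covariances equal the true-score covariances, so only the own-variance terms attenuate.
True-score variance = [0.94 + 0.83 + 0.73 + 0.78] + 3.88 = 3.28 + 3.88 = 7.16.
Reliability = 7.16 / 7.88 = 0.909.

0.909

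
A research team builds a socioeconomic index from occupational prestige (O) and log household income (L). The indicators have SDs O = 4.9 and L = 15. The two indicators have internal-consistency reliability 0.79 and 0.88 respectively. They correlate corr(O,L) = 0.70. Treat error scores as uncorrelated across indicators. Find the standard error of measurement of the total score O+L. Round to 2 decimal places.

Var(total) = 249.01 + 102.9 = 351.91.
True-score variance = 216.968 + 102.9 = 319.868, so reliability = 0.9089.
Error variance = 351.91 − 319.868 = 32.0421; SEM = √32.0421 = 5.66.

5.66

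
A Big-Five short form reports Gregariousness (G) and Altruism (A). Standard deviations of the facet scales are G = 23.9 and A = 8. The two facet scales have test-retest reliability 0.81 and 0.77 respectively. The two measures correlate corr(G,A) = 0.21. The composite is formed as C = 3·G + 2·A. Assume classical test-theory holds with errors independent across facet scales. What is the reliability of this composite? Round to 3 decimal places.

Var(C) = 3²·23.9² + 2²·8² + 2·[6·23.9·8·0.21] = 5396.89 + 481.824 = 5878.71.
Because errors are independent across components, Cov(Tᵢ,Tⱼ) = Cov(Xᵢ,Xⱼ); the off-diagonal part of the true-score variance is the same as above.
True-score variance = [3²·23.9²·0.81 + 2²·8²·0.77] + 481.824 = 4361.24 + 481.824 = 4843.06.
Reliability = 4843.06 / 5878.71 = 0.824.

0.824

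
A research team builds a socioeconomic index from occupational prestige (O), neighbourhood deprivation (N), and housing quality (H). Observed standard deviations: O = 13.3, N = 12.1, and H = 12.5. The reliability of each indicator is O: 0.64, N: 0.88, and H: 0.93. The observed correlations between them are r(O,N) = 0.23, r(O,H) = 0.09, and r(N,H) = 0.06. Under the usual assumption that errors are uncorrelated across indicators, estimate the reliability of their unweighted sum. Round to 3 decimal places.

0.847

Var(O+N+H) = 13.3² + 12.1² + 12.5² + 2·[13.3·12.1·0.23 + 13.3·12.5·0.09 + 12.1·12.5·0.06] = 479.55 + 122.103 = 601.653.
Because errors are independent across components, Cov(Tᵢ,Tⱼ) = Cov(Xᵢ,Xⱼ); the off-diagonal part of the true-score variance is the same as above.
True-score variance = [13.3²·0.64 + 12.1²·0.88 + 12.5²·0.93] + 122.103 = 387.363 + 122.103 = 509.466.
Reliability = 509.466 / 601.653 = 0.847.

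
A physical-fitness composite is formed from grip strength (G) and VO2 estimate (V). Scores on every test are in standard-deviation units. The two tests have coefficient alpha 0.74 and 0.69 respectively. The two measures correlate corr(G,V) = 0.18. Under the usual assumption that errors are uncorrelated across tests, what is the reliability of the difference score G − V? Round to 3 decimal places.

0.652

Var(G−V) = 1 + 1 − 2·0.18 = 2 − 0.36 = 1.64.
Because errors are independent across components, Cov(Tᵢ,Tⱼ) = Cov(Xᵢ,Xⱼ); the off-diagonal part of the true-score variance is the same as above.
True-score variance = [0.74 + 0.69] − 0.36 = 1.43 − 0.36 = 1.07.
Reliability = 1.07 / 1.64 = 0.652.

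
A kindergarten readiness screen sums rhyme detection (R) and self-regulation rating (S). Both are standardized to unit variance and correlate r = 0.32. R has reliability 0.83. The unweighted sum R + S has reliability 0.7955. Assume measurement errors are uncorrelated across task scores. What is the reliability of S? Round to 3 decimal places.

Var(R+S) = 2 + 2·0.32 = 2.640.
True-score variance = ρ_R + ρ_S + 2·0.32, so 0.7955 = (0.83 + ρ_S + 0.64) / 2.640.
ρ_S = 0.7955·2.640 − 0.83 − 0.64 = 0.630.

0.630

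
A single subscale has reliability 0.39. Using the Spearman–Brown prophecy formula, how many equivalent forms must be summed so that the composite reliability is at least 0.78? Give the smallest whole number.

6

k ≥ ρ*(1−ρ₁)/(ρ₁(1−ρ*)) = 0.78·0.61 / (0.39·0.22) = 5.545.
Smallest integer k = 6.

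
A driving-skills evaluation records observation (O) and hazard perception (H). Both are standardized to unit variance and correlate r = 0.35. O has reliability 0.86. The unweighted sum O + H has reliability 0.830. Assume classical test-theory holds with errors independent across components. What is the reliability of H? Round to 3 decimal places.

0.681

Var(O+H) = 2 + 2·0.35 = 2.700.
True-score variance = ρ_O + ρ_H + 2·0.35, so 0.830 = (0.86 + ρ_H + 0.70) / 2.700.
ρ_H = 0.830·2.700 − 0.86 − 0.70 = 0.681.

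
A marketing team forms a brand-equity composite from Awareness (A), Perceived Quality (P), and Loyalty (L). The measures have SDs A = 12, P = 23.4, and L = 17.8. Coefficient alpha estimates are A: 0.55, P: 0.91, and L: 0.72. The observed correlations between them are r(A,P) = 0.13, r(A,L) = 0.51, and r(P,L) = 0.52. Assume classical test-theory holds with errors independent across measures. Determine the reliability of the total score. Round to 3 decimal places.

0.883

Var(A+P+L) = 12² + 23.4² + 17.8² + 2·[12·23.4·0.13 + 12·17.8·0.51 + 23.4·17.8·0.52] = 1008.4 + 724.061 = 1732.46.
Under uncorrelated errors the observed covariances equal the true-score covariances, so only the own-variance terms attenuate.
True-score variance = [12²·0.55 + 23.4²·0.91 + 17.8²·0.72] + 724.061 = 805.604 + 724.061 = 1529.67.
Reliability = 1529.67 / 1732.46 = 0.883.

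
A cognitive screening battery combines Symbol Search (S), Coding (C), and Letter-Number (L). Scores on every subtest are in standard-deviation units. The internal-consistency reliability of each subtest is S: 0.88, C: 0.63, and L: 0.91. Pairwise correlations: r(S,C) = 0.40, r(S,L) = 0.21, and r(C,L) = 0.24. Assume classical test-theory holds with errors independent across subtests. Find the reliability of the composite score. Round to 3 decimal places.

Var(S+C+L) = 3 + 2·[0.40 + 0.21 + 0.24] = 3 + 1.7 = 4.7.
Because errors are independent across components, Cov(Tᵢ,Tⱼ) = Cov(Xᵢ,Xⱼ); the off-diagonal part of the true-score variance is the same as above.
True-score variance = [0.88 + 0.63 + 0.91] + 1.7 = 2.42 + 1.7 = 4.12.
Reliability = 4.12 / 4.7 = 0.877.

0.877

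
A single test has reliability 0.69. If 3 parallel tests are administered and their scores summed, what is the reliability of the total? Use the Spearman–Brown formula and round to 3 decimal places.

ρ_k = kρ / (1 + (k−1)ρ) = 3·0.69 / (1 + 2·0.69) = 2.070 / 2.380 = 0.870.

0.870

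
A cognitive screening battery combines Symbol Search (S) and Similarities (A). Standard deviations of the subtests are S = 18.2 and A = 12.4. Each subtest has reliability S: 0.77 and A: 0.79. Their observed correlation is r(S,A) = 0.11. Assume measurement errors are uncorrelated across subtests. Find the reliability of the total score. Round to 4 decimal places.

Var(S+A) = 18.2² + 12.4² + 2·[18.2·12.4·0.11] = 485 + 49.6496 = 534.65.
Because errors are independent across components, Cov(Tᵢ,Tⱼ) = Cov(Xᵢ,Xⱼ); the off-diagonal part of the true-score variance is the same as above.
True-score variance = [18.2²·0.77 + 12.4²·0.79] + 49.6496 = 376.525 + 49.6496 = 426.175.
Reliability = 426.175 / 534.65 = 0.7971.

0.7971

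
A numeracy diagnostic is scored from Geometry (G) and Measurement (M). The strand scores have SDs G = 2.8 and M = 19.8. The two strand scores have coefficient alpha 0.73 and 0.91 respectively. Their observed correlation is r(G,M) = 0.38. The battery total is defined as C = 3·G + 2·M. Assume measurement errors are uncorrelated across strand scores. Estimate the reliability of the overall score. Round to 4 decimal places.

0.9153

Var(C) = 3²·2.8² + 2²·19.8² + 2·[6·2.8·19.8·0.38] = 1638.72 + 252.806 = 1891.53.
Because errors are independent across components, Cov(Tᵢ,Tⱼ) = Cov(Xᵢ,Xⱼ); the off-diagonal part of the true-score variance is the same as above.
True-score variance = [3²·2.8²·0.73 + 2²·19.8²·0.91] + 252.806 = 1478.53 + 252.806 = 1731.34.
Reliability = 1731.34 / 1891.53 = 0.9153.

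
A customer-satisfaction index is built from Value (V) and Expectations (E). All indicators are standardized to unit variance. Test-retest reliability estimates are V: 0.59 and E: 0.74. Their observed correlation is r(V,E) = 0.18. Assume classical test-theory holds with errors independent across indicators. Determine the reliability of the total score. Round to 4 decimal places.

0.7161

Var(V+E) = 2 + 2·[0.18] = 2 + 0.36 = 2.36.
Because errors are independent across components, Cov(Tᵢ,Tⱼ) = Cov(Xᵢ,Xⱼ); the off-diagonal part of the true-score variance is the same as above.
True-score variance = [0.59 + 0.74] + 0.36 = 1.33 + 0.36 = 1.69.
Reliability = 1.69 / 2.36 = 0.7161.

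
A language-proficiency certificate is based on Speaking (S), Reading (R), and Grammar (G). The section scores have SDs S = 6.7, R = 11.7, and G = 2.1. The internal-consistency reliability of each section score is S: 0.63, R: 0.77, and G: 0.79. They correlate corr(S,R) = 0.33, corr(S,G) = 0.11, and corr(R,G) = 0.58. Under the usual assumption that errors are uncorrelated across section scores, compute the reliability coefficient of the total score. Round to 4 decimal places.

Var(S+R+G) = 6.7² + 11.7² + 2.1² + 2·[6.7·11.7·0.33 + 6.7·2.1·0.11 + 11.7·2.1·0.58] = 186.19 + 83.334 = 269.524.
With uncorrelated errors the cross-covariances are all true-score covariance, so they carry over unchanged; only the diagonal terms shrink to ρᵢσᵢ².
True-score variance = [6.7²·0.63 + 11.7²·0.77 + 2.1²·0.79] + 83.334 = 137.17 + 83.334 = 220.504.
Reliability = 220.504 / 269.524 = 0.8181.

0.8181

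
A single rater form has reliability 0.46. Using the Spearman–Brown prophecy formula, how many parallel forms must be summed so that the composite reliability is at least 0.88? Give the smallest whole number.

k ≥ ρ*(1−ρ₁)/(ρ₁(1−ρ*)) = 0.88·0.54 / (0.46·0.12) = 8.609.
Smallest integer k = 9.

9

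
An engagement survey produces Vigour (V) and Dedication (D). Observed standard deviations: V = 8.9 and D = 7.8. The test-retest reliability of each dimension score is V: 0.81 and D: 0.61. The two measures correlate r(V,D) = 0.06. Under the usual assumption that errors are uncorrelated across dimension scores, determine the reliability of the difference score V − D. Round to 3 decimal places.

0.706

Var(V−D) = 8.9² + 7.8² − 2·8.9·7.8·0.06 = 140.05 − 8.3304 = 131.72.
With uncorrelated errors the cross-covariances are all true-score covariance, so they carry over unchanged; only the diagonal terms shrink to ρᵢσᵢ².
True-score variance = [8.9²·0.81 + 7.8²·0.61] − 8.3304 = 101.273 − 8.3304 = 92.9421.
Reliability = 92.9421 / 131.72 = 0.706.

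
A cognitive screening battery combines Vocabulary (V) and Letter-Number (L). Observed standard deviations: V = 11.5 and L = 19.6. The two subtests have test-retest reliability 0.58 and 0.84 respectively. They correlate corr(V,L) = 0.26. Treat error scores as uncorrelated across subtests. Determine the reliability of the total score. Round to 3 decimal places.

Var(V+L) = 11.5² + 19.6² + 2·[11.5·19.6·0.26] = 516.41 + 117.208 = 633.618.
With uncorrelated errors the cross-covariances are all true-score covariance, so they carry over unchanged; only the diagonal terms shrink to ρᵢσᵢ².
True-score variance = [11.5²·0.58 + 19.6²·0.84] + 117.208 = 399.399 + 117.208 = 516.607.
Reliability = 516.607 / 633.618 = 0.815.

0.815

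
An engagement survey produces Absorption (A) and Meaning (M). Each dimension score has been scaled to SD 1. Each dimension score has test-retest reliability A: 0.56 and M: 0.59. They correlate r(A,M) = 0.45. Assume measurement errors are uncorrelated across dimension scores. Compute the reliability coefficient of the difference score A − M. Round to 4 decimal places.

Var(A−M) = 1 + 1 − 2·0.45 = 2 − 0.9 = 1.1.
Under uncorrelated errors the observed covariances equal the true-score covariances, so only the own-variance terms attenuate.
True-score variance = [0.56 + 0.59] − 0.9 = 1.15 − 0.9 = 0.25.
Reliability = 0.25 / 1.1 = 0.2273.

0.2273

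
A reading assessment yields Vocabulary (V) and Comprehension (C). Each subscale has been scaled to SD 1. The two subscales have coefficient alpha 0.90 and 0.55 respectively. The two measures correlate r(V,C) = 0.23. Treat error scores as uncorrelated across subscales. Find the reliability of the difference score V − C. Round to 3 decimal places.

0.643

Var(V−C) = 1 + 1 − 2·0.23 = 2 − 0.46 = 1.54.
With uncorrelated errors the cross-covariances are all true-score covariance, so they carry over unchanged; only the diagonal terms shrink to ρᵢσᵢ².
True-score variance = [0.90 + 0.55] − 0.46 = 1.45 − 0.46 = 0.99.
Reliability = 0.99 / 1.54 = 0.643.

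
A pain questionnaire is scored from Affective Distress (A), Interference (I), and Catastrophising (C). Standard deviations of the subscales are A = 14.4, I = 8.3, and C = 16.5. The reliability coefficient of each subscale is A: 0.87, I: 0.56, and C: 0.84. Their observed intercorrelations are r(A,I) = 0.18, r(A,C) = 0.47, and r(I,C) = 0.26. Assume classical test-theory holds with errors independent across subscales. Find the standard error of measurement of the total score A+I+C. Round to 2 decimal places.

10.04

Var(total) = 548.5 + 337.585 = 886.085.
True-score variance = 447.672 + 337.585 = 785.257, so reliability = 0.8862.
Error variance = 886.085 − 785.257 = 100.828; SEM = √100.828 = 10.04.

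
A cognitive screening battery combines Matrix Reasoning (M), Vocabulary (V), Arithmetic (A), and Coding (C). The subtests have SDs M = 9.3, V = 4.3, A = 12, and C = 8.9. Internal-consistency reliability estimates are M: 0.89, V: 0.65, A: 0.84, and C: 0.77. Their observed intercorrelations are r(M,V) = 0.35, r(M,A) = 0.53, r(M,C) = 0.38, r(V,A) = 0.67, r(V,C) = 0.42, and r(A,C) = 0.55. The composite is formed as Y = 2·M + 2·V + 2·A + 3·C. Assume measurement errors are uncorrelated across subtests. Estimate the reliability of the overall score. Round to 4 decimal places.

0.9168

Var(Y) = 2²·9.3² + 2²·4.3² + 2²·12² + 3²·8.9² + 2·[4·9.3·4.3·0.35 + 4·9.3·12·0.53 + 6·9.3·8.9·0.38 + 4·4.3·12·0.67 + 6·4.3·8.9·0.42 + 6·12·8.9·0.55] = 1708.81 + 2136.92 = 3845.73.
Under uncorrelated errors the observed covariances equal the true-score covariances, so only the own-variance terms attenuate.
True-score variance = [2²·9.3²·0.89 + 2²·4.3²·0.65 + 2²·12²·0.84 + 3²·8.9²·0.77] + 2136.92 = 1388.74 + 2136.92 = 3525.67.
Reliability = 3525.67 / 3845.73 = 0.9168.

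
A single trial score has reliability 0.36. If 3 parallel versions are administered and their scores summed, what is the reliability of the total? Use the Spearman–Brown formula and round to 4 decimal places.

0.6279

ρ_k = kρ / (1 + (k−1)ρ) = 3·0.36 / (1 + 2·0.36) = 1.080 / 1.720 = 0.6279.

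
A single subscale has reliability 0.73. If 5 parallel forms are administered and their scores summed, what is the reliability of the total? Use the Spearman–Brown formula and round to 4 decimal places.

ρ_k = kρ / (1 + (k−1)ρ) = 5·0.73 / (1 + 4·0.73) = 3.650 / 3.920 = 0.9311.

0.9311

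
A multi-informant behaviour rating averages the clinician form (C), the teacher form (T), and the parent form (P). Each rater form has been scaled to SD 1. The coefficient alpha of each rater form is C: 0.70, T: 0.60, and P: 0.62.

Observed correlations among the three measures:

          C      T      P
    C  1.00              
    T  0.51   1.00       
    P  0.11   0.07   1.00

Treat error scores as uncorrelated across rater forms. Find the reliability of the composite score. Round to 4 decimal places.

0.7534

Var(C+T+P) = 3 + 2·[0.51 + 0.11 + 0.07] = 3 + 1.38 = 4.38.
Under uncorrelated errors the observed covariances equal the true-score covariances, so only the own-variance terms attenuate.
True-score variance = [0.70 + 0.60 + 0.62] + 1.38 = 1.92 + 1.38 = 3.3.
Reliability = 3.3 / 4.38 = 0.7534.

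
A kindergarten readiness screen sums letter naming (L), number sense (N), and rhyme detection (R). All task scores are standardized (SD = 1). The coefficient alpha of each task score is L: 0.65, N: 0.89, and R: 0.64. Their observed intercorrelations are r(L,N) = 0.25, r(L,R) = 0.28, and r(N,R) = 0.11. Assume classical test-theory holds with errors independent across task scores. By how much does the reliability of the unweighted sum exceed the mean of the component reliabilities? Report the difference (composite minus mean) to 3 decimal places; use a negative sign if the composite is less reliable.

0.082

Var(sum) = 3 + 1.28 = 4.28; true-score variance = 2.18 + 1.28 = 3.46; composite reliability = 0.8084.
Mean component reliability = 0.7267.
Difference = 0.8084 − 0.7267 = 0.082.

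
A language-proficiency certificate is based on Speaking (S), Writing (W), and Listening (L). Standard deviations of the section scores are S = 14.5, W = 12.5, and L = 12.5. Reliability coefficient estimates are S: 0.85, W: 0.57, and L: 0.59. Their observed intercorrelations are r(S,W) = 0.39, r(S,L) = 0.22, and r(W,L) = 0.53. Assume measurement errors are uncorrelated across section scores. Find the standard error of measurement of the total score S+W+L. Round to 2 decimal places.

Var(total) = 522.75 + 386.75 = 909.5.
True-score variance = 359.962 + 386.75 = 746.712, so reliability = 0.8210.
Error variance = 909.5 − 746.712 = 162.788; SEM = √162.788 = 12.76.

12.76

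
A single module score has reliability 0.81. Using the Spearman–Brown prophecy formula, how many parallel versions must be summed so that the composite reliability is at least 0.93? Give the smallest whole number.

4

k ≥ ρ*(1−ρ₁)/(ρ₁(1−ρ*)) = 0.93·0.19 / (0.81·0.07) = 3.116.
Smallest integer k = 4.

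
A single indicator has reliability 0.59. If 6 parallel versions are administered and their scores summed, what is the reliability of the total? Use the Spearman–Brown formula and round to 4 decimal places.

0.8962

ρ_k = kρ / (1 + (k−1)ρ) = 6·0.59 / (1 + 5·0.59) = 3.540 / 3.950 = 0.8962.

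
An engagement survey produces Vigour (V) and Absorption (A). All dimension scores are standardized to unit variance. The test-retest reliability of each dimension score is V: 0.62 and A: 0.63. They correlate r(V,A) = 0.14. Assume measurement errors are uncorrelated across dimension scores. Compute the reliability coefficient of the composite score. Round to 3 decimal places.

Var(V+A) = 2 + 2·[0.14] = 2 + 0.28 = 2.28.
Because errors are independent across components, Cov(Tᵢ,Tⱼ) = Cov(Xᵢ,Xⱼ); the off-diagonal part of the true-score variance is the same as above.
True-score variance = [0.62 + 0.63] + 0.28 = 1.25 + 0.28 = 1.53.
Reliability = 1.53 / 2.28 = 0.671.

0.671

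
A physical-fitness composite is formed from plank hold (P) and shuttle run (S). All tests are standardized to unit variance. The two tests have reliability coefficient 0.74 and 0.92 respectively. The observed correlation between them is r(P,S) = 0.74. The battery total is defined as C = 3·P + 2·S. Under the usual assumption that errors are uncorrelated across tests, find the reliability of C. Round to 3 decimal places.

0.878

Var(C) = 3² + 2² + 2·[6·0.74] = 13 + 8.88 = 21.88.
Because errors are independent across components, Cov(Tᵢ,Tⱼ) = Cov(Xᵢ,Xⱼ); the off-diagonal part of the true-score variance is the same as above.
True-score variance = [3²·0.74 + 2²·0.92] + 8.88 = 10.34 + 8.88 = 19.22.
Reliability = 19.22 / 21.88 = 0.878.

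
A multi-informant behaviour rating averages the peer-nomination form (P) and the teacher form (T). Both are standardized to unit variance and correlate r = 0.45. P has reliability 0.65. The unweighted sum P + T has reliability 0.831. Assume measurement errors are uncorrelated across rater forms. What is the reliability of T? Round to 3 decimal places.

Var(P+T) = 2 + 2·0.45 = 2.900.
True-score variance = ρ_P + ρ_T + 2·0.45, so 0.831 = (0.65 + ρ_T + 0.90) / 2.900.
ρ_T = 0.831·2.900 − 0.65 − 0.90 = 0.860.

0.860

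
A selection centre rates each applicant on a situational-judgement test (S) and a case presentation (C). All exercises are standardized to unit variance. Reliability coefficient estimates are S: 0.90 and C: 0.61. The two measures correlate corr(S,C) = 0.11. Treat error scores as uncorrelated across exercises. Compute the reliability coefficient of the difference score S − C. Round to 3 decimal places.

Var(S−C) = 1 + 1 − 2·0.11 = 2 − 0.22 = 1.78.
Because errors are independent across components, Cov(Tᵢ,Tⱼ) = Cov(Xᵢ,Xⱼ); the off-diagonal part of the true-score variance is the same as above.
True-score variance = [0.90 + 0.61] − 0.22 = 1.51 − 0.22 = 1.29.
Reliability = 1.29 / 1.78 = 0.725.

0.725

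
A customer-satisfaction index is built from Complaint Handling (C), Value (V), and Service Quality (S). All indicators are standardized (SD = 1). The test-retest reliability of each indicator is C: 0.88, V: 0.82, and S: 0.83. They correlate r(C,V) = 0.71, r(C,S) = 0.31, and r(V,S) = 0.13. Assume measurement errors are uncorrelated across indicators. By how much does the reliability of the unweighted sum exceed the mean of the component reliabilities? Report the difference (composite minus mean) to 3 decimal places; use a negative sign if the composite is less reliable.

Var(sum) = 3 + 2.3 = 5.3; true-score variance = 2.53 + 2.3 = 4.83; composite reliability = 0.9113.
Mean component reliability = 0.8433.
Difference = 0.9113 − 0.8433 = 0.068.

0.068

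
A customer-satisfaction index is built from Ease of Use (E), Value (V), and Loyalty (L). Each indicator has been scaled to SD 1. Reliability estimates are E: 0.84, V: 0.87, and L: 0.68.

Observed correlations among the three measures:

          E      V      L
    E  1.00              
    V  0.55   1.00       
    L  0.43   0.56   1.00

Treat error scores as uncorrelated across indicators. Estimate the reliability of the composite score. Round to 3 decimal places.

0.900

Var(E+V+L) = 3 + 2·[0.55 + 0.43 + 0.56] = 3 + 3.08 = 6.08.
With uncorrelated errors the cross-covariances are all true-score covariance, so they carry over unchanged; only the diagonal terms shrink to ρᵢσᵢ².
True-score variance = [0.84 + 0.87 + 0.68] + 3.08 = 2.39 + 3.08 = 5.47.
Reliability = 5.47 / 6.08 = 0.900.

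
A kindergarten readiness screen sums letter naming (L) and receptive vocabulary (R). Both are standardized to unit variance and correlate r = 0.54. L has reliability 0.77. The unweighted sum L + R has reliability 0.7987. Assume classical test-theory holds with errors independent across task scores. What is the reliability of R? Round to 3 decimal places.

Var(L+R) = 2 + 2·0.54 = 3.080.
True-score variance = ρ_L + ρ_R + 2·0.54, so 0.7987 = (0.77 + ρ_R + 1.08) / 3.080.
ρ_R = 0.7987·3.080 − 0.77 − 1.08 = 0.610.

0.610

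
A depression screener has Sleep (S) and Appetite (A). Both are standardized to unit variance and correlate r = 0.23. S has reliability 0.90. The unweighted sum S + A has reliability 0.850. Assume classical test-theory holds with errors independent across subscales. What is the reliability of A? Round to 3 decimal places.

0.731

Var(S+A) = 2 + 2·0.23 = 2.460.
True-score variance = ρ_S + ρ_A + 2·0.23, so 0.850 = (0.90 + ρ_A + 0.46) / 2.460.
ρ_A = 0.850·2.460 − 0.90 − 0.46 = 0.731.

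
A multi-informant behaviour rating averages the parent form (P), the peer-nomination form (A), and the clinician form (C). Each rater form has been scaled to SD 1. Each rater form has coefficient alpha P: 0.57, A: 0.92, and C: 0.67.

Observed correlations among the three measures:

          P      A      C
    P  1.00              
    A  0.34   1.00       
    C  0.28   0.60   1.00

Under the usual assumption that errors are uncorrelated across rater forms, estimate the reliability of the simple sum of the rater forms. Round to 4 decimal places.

Var(P+A+C) = 3 + 2·[0.34 + 0.28 + 0.60] = 3 + 2.44 = 5.44.
Under uncorrelated errors the observed covariances equal the true-score covariances, so only the own-variance terms attenuate.
True-score variance = [0.57 + 0.92 + 0.67] + 2.44 = 2.16 + 2.44 = 4.6.
Reliability = 4.6 / 5.44 = 0.8456.

0.8456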